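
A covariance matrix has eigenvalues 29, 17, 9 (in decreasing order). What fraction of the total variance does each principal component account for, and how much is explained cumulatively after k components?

Step 1 — total variance = trace(Sigma) = Σ λ_i = 29 + 17 + 9 = 55.

Step 2 — fraction explained by component i = λ_i / Σ λ:
  PC1: 29/55 = 0.5273
  PC2: 17/55 = 0.3091
  PC3: 9/55 = 0.1636

Step 3 — cumulative fraction after k components = (λ_1 + ... + λ_k) / Σ λ:
  k = 1: 29/55 = 0.5273
  k = 2: (29 + 17)/55 = 46/55 = 0.8364
  k = 3: (29 + 17 + 9)/55 = 55/55 = 1

Summary (fraction, with percent):

explained: PC1 0.5273 (52.73%), PC2 0.3091 (30.91%), PC3 0.1636 (16.36%);  cumulative: 0.5273, 0.8364, 1


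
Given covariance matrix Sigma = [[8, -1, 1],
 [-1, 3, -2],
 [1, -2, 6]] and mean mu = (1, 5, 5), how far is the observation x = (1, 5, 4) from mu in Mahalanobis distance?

Step 1 — centre the observation: (x - mu) = (0, 0, -1).

Step 2 — invert Sigma (cofactor / det for 3×3, or solve directly):
  Sigma^{-1} = [[0.1308, 0.0374, -0.0093],
 [0.0374, 0.4393, 0.1402],
 [-0.0093, 0.1402, 0.215]].

Step 3 — form the quadratic (x - mu)^T · Sigma^{-1} · (x - mu):
  Sigma^{-1} · (x - mu) = (0.0093, -0.1402, -0.215).
  (x - mu)^T · [Sigma^{-1} · (x - mu)] = (0)·(0.0093) + (0)·(-0.1402) + (-1)·(-0.215) = 0.215.

Step 4 — take square root: d = √(0.215) ≈ 0.4636.

d(x, mu) = √(0.215) ≈ 0.4636


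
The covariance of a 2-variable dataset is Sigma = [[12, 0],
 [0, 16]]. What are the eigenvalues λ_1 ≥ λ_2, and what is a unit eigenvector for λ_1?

Step 1 — characteristic polynomial of 2×2 Sigma:
  det(Sigma - λI) = λ² - trace · λ + det = 0.
  trace = 12 + 16 = 28, det = 12·16 - (0)² = 192.
Step 2 — discriminant:
  Δ = trace² - 4·det = 784 - 768 = 16.
Step 3 — eigenvalues:
  λ = (trace ± √Δ)/2 = (28 ± 4)/2,
  λ_1 = 16,  λ_2 = 12.

Step 4 — unit eigenvector for λ_1: Sigma is diagonal, so its eigenvectors are the coordinate axes. λ_1 = 16 is the diagonal entry on the second coordinate axis, hence
  v_1 = (0, 1) (||v_1|| = 1).

λ_1 = 16,  λ_2 = 12;  v_1 ≈ (0, 1)


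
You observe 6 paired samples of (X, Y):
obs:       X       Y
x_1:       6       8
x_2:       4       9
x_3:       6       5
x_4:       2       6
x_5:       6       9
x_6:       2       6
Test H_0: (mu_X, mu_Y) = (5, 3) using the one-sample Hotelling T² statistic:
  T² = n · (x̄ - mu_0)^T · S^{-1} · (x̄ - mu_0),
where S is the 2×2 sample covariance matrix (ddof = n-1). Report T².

Step 1 — sample mean vector:
  mean(X) = (6 + 4 + 6 + 2 + 6 + 2) / 6 = 26/6 = 4.3333
  mean(Y) = (8 + 9 + 5 + 6 + 9 + 6) / 6 = 43/6 = 7.1667
  x̄ = (4.3333, 7.1667),  deviation x̄ - mu_0 = (4.3333, 7.1667) - (5, 3) = (-0.6667, 4.1667).

Step 2 — sample covariance matrix, S[i,j] = (1/(n-1)) · Σ_k (x_{k,i} - mean_i) · (x_{k,j} - mean_j), divisor n-1 = 5:
  S[X,X] = ((1.6667)·(1.6667) + (-0.3333)·(-0.3333) + (1.6667)·(1.6667) + (-2.3333)·(-2.3333) + (1.6667)·(1.6667) + (-2.3333)·(-2.3333)) / 5 = 19.3333/5 = 3.8667
  S[X,Y] = ((1.6667)·(0.8333) + (-0.3333)·(1.8333) + (1.6667)·(-2.1667) + (-2.3333)·(-1.1667) + (1.6667)·(1.8333) + (-2.3333)·(-1.1667)) / 5 = 5.6667/5 = 1.1333
  S[Y,Y] = ((0.8333)·(0.8333) + (1.8333)·(1.8333) + (-2.1667)·(-2.1667) + (-1.1667)·(-1.1667) + (1.8333)·(1.8333) + (-1.1667)·(-1.1667)) / 5 = 14.8333/5 = 2.9667
  S = [[3.8667, 1.1333],
 [1.1333, 2.9667]].

Step 3 — invert S. det(S) = 3.8667·2.9667 - (1.1333)² = 10.1867.
  S^{-1} = (1/det) · [[d, -b], [-b, a]] = [[0.2912, -0.1113],
 [-0.1113, 0.3796]].

Step 4 — quadratic form (x̄ - mu_0)^T · S^{-1} · (x̄ - mu_0):
  S^{-1} · (x̄ - mu_0) = (-0.6577, 1.6558),
  (x̄ - mu_0)^T · [...] = (-0.6667)·(-0.6577) + (4.1667)·(1.6558) = 7.3375.

Step 5 — scale by n: T² = 6 · 7.3375 = 44.0249.

T² ≈ 44.0249


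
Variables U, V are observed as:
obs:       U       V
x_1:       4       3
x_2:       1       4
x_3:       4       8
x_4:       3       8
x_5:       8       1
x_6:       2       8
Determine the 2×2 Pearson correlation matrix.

Step 1 — column means:
  mean(U) = (4 + 1 + 4 + 3 + 8 + 2) / 6 = 22/6 = 3.6667
  mean(V) = (3 + 4 + 8 + 8 + 1 + 8) / 6 = 32/6 = 5.3333

Step 2 — sample variances and covariances s[i,j] = (1/(n-1)) · Σ_k (x_{k,i} - mean_i) · (x_{k,j} - mean_j), with n-1 = 5:
  s[U,U] = ((0.3333)·(0.3333) + (-2.6667)·(-2.6667) + (0.3333)·(0.3333) + (-0.6667)·(-0.6667) + (4.3333)·(4.3333) + (-1.6667)·(-1.6667)) / 5 = 29.3333/5 = 5.8667
  s[U,V] = ((0.3333)·(-2.3333) + (-2.6667)·(-1.3333) + (0.3333)·(2.6667) + (-0.6667)·(2.6667) + (4.3333)·(-4.3333) + (-1.6667)·(2.6667)) / 5 = -21.3333/5 = -4.2667
  s[V,V] = ((-2.3333)·(-2.3333) + (-1.3333)·(-1.3333) + (2.6667)·(2.6667) + (2.6667)·(2.6667) + (-4.3333)·(-4.3333) + (2.6667)·(2.6667)) / 5 = 47.3333/5 = 9.4667
  Sample standard deviations s_i = √(s[i,i]):
  s(U) = √(5.8667) = 2.4221
  s(V) = √(9.4667) = 3.0768

Step 3 — r_{ij} = s_{ij} / (s_i · s_j):
  r[U,U] = 1 (diagonal).
  r[U,V] = -4.2667 / (2.4221 · 3.0768) = -4.2667 / 7.4524 = -0.5725
  r[V,V] = 1 (diagonal).

R is symmetric with unit diagonal. Assembling:

R = [[1, -0.5725],
 [-0.5725, 1]]


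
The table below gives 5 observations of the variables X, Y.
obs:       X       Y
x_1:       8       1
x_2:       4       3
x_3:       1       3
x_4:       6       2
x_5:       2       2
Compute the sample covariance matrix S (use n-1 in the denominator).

Step 1 — column means:
  mean(X) = (8 + 4 + 1 + 6 + 2) / 5 = 21/5 = 4.2
  mean(Y) = (1 + 3 + 3 + 2 + 2) / 5 = 11/5 = 2.2

Step 2 — sample covariance S[i,j] = (1/(n-1)) · Σ_k (x_{k,i} - mean_i) · (x_{k,j} - mean_j), with n-1 = 4.
  S[X,X] = ((3.8)·(3.8) + (-0.2)·(-0.2) + (-3.2)·(-3.2) + (1.8)·(1.8) + (-2.2)·(-2.2)) / 4 = 32.8/4 = 8.2
  S[X,Y] = ((3.8)·(-1.2) + (-0.2)·(0.8) + (-3.2)·(0.8) + (1.8)·(-0.2) + (-2.2)·(-0.2)) / 4 = -7.2/4 = -1.8
  S[Y,Y] = ((-1.2)·(-1.2) + (0.8)·(0.8) + (0.8)·(0.8) + (-0.2)·(-0.2) + (-0.2)·(-0.2)) / 4 = 2.8/4 = 0.7

S is symmetric (S[j,i] = S[i,j]). Assembling:

S = [[8.2, -1.8],
 [-1.8, 0.7]]


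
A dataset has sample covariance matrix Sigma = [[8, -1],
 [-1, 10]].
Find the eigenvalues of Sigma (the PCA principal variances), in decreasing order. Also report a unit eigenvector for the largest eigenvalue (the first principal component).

Step 1 — characteristic polynomial of 2×2 Sigma:
  det(Sigma - λI) = λ² - trace · λ + det = 0.
  trace = 8 + 10 = 18, det = 8·10 - (-1)² = 79.
Step 2 — discriminant:
  Δ = trace² - 4·det = 324 - 316 = 8.
Step 3 — eigenvalues:
  λ = (trace ± √Δ)/2 = (18 ± 2.8284)/2,
  λ_1 = 10.4142,  λ_2 = 7.5858.

Step 4 — unit eigenvector for λ_1: solve (Sigma - λ_1 I)v = 0. First row:
  (8 - 10.4142)·v_x + (-1)·v_y = 0, i.e. (-2.4142)·v_x + (-1)·v_y = 0,
  so v ∝ (b, λ_1 - a) = (-1, 2.4142); multiply by -1 so the first entry is positive: u = (1, -2.4142).
  ||u|| = √((1)² + (-2.4142)²) = √(6.8284) ≈ 2.6131,
  v_1 = u/||u|| ≈ (0.3827, -0.9239) (||v_1|| = 1).

λ_1 = 10.4142,  λ_2 = 7.5858;  v_1 ≈ (0.3827, -0.9239)


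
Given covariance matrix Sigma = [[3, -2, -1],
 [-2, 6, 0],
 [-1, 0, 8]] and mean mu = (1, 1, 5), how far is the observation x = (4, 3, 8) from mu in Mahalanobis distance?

Step 1 — centre the observation: (x - mu) = (3, 2, 3).

Step 2 — invert Sigma (cofactor / det for 3×3, or solve directly):
  Sigma^{-1} = [[0.4528, 0.1509, 0.0566],
 [0.1509, 0.217, 0.0189],
 [0.0566, 0.0189, 0.1321]].

Step 3 — form the quadratic (x - mu)^T · Sigma^{-1} · (x - mu):
  Sigma^{-1} · (x - mu) = (1.8302, 0.9434, 0.6038).
  (x - mu)^T · [Sigma^{-1} · (x - mu)] = (3)·(1.8302) + (2)·(0.9434) + (3)·(0.6038) = 9.1887.

Step 4 — take square root: d = √(9.1887) ≈ 3.0313.

d(x, mu) = √(9.1887) ≈ 3.0313


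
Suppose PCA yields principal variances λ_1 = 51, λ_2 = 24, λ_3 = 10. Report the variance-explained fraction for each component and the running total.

Step 1 — total variance = trace(Sigma) = Σ λ_i = 51 + 24 + 10 = 85.

Step 2 — fraction explained by component i = λ_i / Σ λ:
  PC1: 51/85 = 0.6
  PC2: 24/85 = 0.2824
  PC3: 10/85 = 0.1176

Step 3 — cumulative fraction after k components = (λ_1 + ... + λ_k) / Σ λ:
  k = 1: 51/85 = 0.6
  k = 2: (51 + 24)/85 = 75/85 = 0.8824
  k = 3: (51 + 24 + 10)/85 = 85/85 = 1

Summary (fraction, with percent):

explained: PC1 0.6 (60%), PC2 0.2824 (28.24%), PC3 0.1176 (11.76%);  cumulative: 0.6, 0.8824, 1


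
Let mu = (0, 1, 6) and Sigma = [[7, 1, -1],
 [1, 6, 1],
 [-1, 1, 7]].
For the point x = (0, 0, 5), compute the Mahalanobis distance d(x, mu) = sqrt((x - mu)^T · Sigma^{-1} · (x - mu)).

Step 1 — centre the observation: (x - mu) = (0, -1, -1).

Step 2 — invert Sigma (cofactor / det for 3×3, or solve directly):
  Sigma^{-1} = [[0.1507, -0.0294, 0.0257],
 [-0.0294, 0.1765, -0.0294],
 [0.0257, -0.0294, 0.1507]].

Step 3 — form the quadratic (x - mu)^T · Sigma^{-1} · (x - mu):
  Sigma^{-1} · (x - mu) = (0.0037, -0.1471, -0.1213).
  (x - mu)^T · [Sigma^{-1} · (x - mu)] = (0)·(0.0037) + (-1)·(-0.1471) + (-1)·(-0.1213) = 0.2684.

Step 4 — take square root: d = √(0.2684) ≈ 0.5181.

d(x, mu) = √(0.2684) ≈ 0.5181


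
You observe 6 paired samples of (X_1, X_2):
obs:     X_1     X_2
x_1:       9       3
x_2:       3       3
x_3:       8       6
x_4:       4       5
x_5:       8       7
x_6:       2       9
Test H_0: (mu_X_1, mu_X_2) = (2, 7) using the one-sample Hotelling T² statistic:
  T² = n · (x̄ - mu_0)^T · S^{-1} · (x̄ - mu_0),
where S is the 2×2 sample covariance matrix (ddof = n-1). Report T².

Step 1 — sample mean vector:
  mean(X_1) = (9 + 3 + 8 + 4 + 8 + 2) / 6 = 34/6 = 5.6667
  mean(X_2) = (3 + 3 + 6 + 5 + 7 + 9) / 6 = 33/6 = 5.5
  x̄ = (5.6667, 5.5),  deviation x̄ - mu_0 = (5.6667, 5.5) - (2, 7) = (3.6667, -1.5).

Step 2 — sample covariance matrix, S[i,j] = (1/(n-1)) · Σ_k (x_{k,i} - mean_i) · (x_{k,j} - mean_j), divisor n-1 = 5:
  S[X_1,X_1] = ((3.3333)·(3.3333) + (-2.6667)·(-2.6667) + (2.3333)·(2.3333) + (-1.6667)·(-1.6667) + (2.3333)·(2.3333) + (-3.6667)·(-3.6667)) / 5 = 45.3333/5 = 9.0667
  S[X_1,X_2] = ((3.3333)·(-2.5) + (-2.6667)·(-2.5) + (2.3333)·(0.5) + (-1.6667)·(-0.5) + (2.3333)·(1.5) + (-3.6667)·(3.5)) / 5 = -9/5 = -1.8
  S[X_2,X_2] = ((-2.5)·(-2.5) + (-2.5)·(-2.5) + (0.5)·(0.5) + (-0.5)·(-0.5) + (1.5)·(1.5) + (3.5)·(3.5)) / 5 = 27.5/5 = 5.5
  S = [[9.0667, -1.8],
 [-1.8, 5.5]].

Step 3 — invert S. det(S) = 9.0667·5.5 - (-1.8)² = 46.6267.
  S^{-1} = (1/det) · [[d, -b], [-b, a]] = [[0.118, 0.0386],
 [0.0386, 0.1945]].

Step 4 — quadratic form (x̄ - mu_0)^T · S^{-1} · (x̄ - mu_0):
  S^{-1} · (x̄ - mu_0) = (0.3746, -0.1501),
  (x̄ - mu_0)^T · [...] = (3.6667)·(0.3746) + (-1.5)·(-0.1501) = 1.5988.

Step 5 — scale by n: T² = 6 · 1.5988 = 9.5925.

T² ≈ 9.5925


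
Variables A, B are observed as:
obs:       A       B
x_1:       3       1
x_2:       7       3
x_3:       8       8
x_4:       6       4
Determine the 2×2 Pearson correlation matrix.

Step 1 — column means:
  mean(A) = (3 + 7 + 8 + 6) / 4 = 24/4 = 6
  mean(B) = (1 + 3 + 8 + 4) / 4 = 16/4 = 4

Step 2 — sample variances and covariances s[i,j] = (1/(n-1)) · Σ_k (x_{k,i} - mean_i) · (x_{k,j} - mean_j), with n-1 = 3:
  s[A,A] = ((-3)·(-3) + (1)·(1) + (2)·(2) + (0)·(0)) / 3 = 14/3 = 4.6667
  s[A,B] = ((-3)·(-3) + (1)·(-1) + (2)·(4) + (0)·(0)) / 3 = 16/3 = 5.3333
  s[B,B] = ((-3)·(-3) + (-1)·(-1) + (4)·(4) + (0)·(0)) / 3 = 26/3 = 8.6667
  Sample standard deviations s_i = √(s[i,i]):
  s(A) = √(4.6667) = 2.1602
  s(B) = √(8.6667) = 2.9439

Step 3 — r_{ij} = s_{ij} / (s_i · s_j):
  r[A,A] = 1 (diagonal).
  r[A,B] = 5.3333 / (2.1602 · 2.9439) = 5.3333 / 6.3596 = 0.8386
  r[B,B] = 1 (diagonal).

R is symmetric with unit diagonal. Assembling:

R = [[1, 0.8386],
 [0.8386, 1]]


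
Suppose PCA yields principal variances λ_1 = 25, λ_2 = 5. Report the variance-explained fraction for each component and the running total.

Step 1 — total variance = trace(Sigma) = Σ λ_i = 25 + 5 = 30.

Step 2 — fraction explained by component i = λ_i / Σ λ:
  PC1: 25/30 = 0.8333
  PC2: 5/30 = 0.1667

Step 3 — cumulative fraction after k components = (λ_1 + ... + λ_k) / Σ λ:
  k = 1: 25/30 = 0.8333
  k = 2: (25 + 5)/30 = 30/30 = 1

Summary (fraction, with percent):

explained: PC1 0.8333 (83.33%), PC2 0.1667 (16.67%);  cumulative: 0.8333, 1


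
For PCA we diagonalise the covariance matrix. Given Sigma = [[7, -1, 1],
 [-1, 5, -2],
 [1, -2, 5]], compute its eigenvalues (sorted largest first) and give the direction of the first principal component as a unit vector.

Step 1 — characteristic polynomial p(λ) = det(λI - Sigma) = λ³ - tr·λ² + c_1·λ - det, where tr = trace, c_1 = sum of the principal 2×2 minors, det = det(Sigma):
  tr = 7 + 5 + 5 = 17,
  c_1 = (7·5 - (-1)²) + (7·5 - (1)²) + (5·5 - (-2)²) = 34 + 34 + 21 = 89,
  det = 7·(5·5 - (-2)²) - (-1)·((-1)·5 - (-2)·(1)) + (1)·((-1)·(-2) - 5·(1)) = 7·(21) - (-1)·(-3) + (1)·(-3) = 141.
  So p(λ) = λ³ - 17λ² + 89λ - 141.
Step 2 — look for an integer root (rational root theorem: any rational root is an integer divisor of 141). Testing λ = 3:
  p(3) = 27 - 153 + 267 - 141 = 0  ✓
  Dividing out (λ - 3): p(λ) = (λ - 3)(λ² - 14λ + 47).
Step 3 — remaining eigenvalues from the quadratic λ² - 14λ + 47 = 0:
  Δ = 14² - 4·47 = 196 - 188 = 8,  λ = (14 ± √8)/2 = (14 ± 2.8284)/2 ≈ 8.4142 or 5.5858.
  Sorted: λ_1 = 8.4142,  λ_2 = 5.5858,  λ_3 = 3  (check: sum = 17 = tr ✓).

Step 4 — unit eigenvector for λ_1 ≈ 8.4142: v spans the null space of (Sigma - λ_1 I), whose rows are
  r_1 = (-1.4142, -1, 1),  r_2 = (-1, -3.4142, -2),  r_3 = (1, -2, -3.4142).
  v is orthogonal to every row, so take v ∝ r_1 × r_2 = ((-1)·(-2) - (1)·(-3.4142), (1)·(-1) - (-1.4142)·(-2), (-1.4142)·(-3.4142) - (-1)·(-1)) ≈ (5.4142, -3.8284, 3.8284).
  Let u = (5.4142, -3.8284, 3.8284).
  ||u|| = √((5.4142)² + (-3.8284)² + (3.8284)²) = √(58.6274) ≈ 7.6569,  v_1 = u/||u|| ≈ (0.7071, -0.5, 0.5) (||v_1|| = 1).

λ_1 = 8.4142,  λ_2 = 5.5858,  λ_3 = 3;  v_1 ≈ (0.7071, -0.5, 0.5)


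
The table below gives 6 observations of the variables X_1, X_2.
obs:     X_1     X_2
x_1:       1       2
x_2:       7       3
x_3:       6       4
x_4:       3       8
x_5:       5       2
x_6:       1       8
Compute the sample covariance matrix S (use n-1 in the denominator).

Step 1 — column means:
  mean(X_1) = (1 + 7 + 6 + 3 + 5 + 1) / 6 = 23/6 = 3.8333
  mean(X_2) = (2 + 3 + 4 + 8 + 2 + 8) / 6 = 27/6 = 4.5

Step 2 — sample covariance S[i,j] = (1/(n-1)) · Σ_k (x_{k,i} - mean_i) · (x_{k,j} - mean_j), with n-1 = 5.
  S[X_1,X_1] = ((-2.8333)·(-2.8333) + (3.1667)·(3.1667) + (2.1667)·(2.1667) + (-0.8333)·(-0.8333) + (1.1667)·(1.1667) + (-2.8333)·(-2.8333)) / 5 = 32.8333/5 = 6.5667
  S[X_1,X_2] = ((-2.8333)·(-2.5) + (3.1667)·(-1.5) + (2.1667)·(-0.5) + (-0.8333)·(3.5) + (1.1667)·(-2.5) + (-2.8333)·(3.5)) / 5 = -14.5/5 = -2.9
  S[X_2,X_2] = ((-2.5)·(-2.5) + (-1.5)·(-1.5) + (-0.5)·(-0.5) + (3.5)·(3.5) + (-2.5)·(-2.5) + (3.5)·(3.5)) / 5 = 39.5/5 = 7.9

S is symmetric (S[j,i] = S[i,j]). Assembling:

S = [[6.5667, -2.9],
 [-2.9, 7.9]]


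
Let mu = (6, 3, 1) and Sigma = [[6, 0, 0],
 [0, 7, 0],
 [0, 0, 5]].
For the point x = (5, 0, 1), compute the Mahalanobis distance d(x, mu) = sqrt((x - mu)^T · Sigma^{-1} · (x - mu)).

Step 1 — centre the observation: (x - mu) = (-1, -3, 0).

Step 2 — invert Sigma (cofactor / det for 3×3, or solve directly):
  Sigma^{-1} = [[0.1667, 0, 0],
 [0, 0.1429, 0],
 [0, 0, 0.2]].

Step 3 — form the quadratic (x - mu)^T · Sigma^{-1} · (x - mu):
  Sigma^{-1} · (x - mu) = (-0.1667, -0.4286, 0).
  (x - mu)^T · [Sigma^{-1} · (x - mu)] = (-1)·(-0.1667) + (-3)·(-0.4286) + (0)·(0) = 1.4524.

Step 4 — take square root: d = √(1.4524) ≈ 1.2051.

d(x, mu) = √(1.4524) ≈ 1.2051


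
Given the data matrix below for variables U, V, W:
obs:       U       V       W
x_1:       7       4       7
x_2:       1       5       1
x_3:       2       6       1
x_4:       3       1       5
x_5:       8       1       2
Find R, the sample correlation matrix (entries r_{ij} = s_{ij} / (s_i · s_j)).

Step 1 — column means:
  mean(U) = (7 + 1 + 2 + 3 + 8) / 5 = 21/5 = 4.2
  mean(V) = (4 + 5 + 6 + 1 + 1) / 5 = 17/5 = 3.4
  mean(W) = (7 + 1 + 1 + 5 + 2) / 5 = 16/5 = 3.2

Step 2 — sample variances and covariances s[i,j] = (1/(n-1)) · Σ_k (x_{k,i} - mean_i) · (x_{k,j} - mean_j), with n-1 = 4:
  s[U,U] = ((2.8)·(2.8) + (-3.2)·(-3.2) + (-2.2)·(-2.2) + (-1.2)·(-1.2) + (3.8)·(3.8)) / 4 = 38.8/4 = 9.7
  s[U,V] = ((2.8)·(0.6) + (-3.2)·(1.6) + (-2.2)·(2.6) + (-1.2)·(-2.4) + (3.8)·(-2.4)) / 4 = -15.4/4 = -3.85
  s[U,W] = ((2.8)·(3.8) + (-3.2)·(-2.2) + (-2.2)·(-2.2) + (-1.2)·(1.8) + (3.8)·(-1.2)) / 4 = 15.8/4 = 3.95
  s[V,V] = ((0.6)·(0.6) + (1.6)·(1.6) + (2.6)·(2.6) + (-2.4)·(-2.4) + (-2.4)·(-2.4)) / 4 = 21.2/4 = 5.3
  s[V,W] = ((0.6)·(3.8) + (1.6)·(-2.2) + (2.6)·(-2.2) + (-2.4)·(1.8) + (-2.4)·(-1.2)) / 4 = -8.4/4 = -2.1
  s[W,W] = ((3.8)·(3.8) + (-2.2)·(-2.2) + (-2.2)·(-2.2) + (1.8)·(1.8) + (-1.2)·(-1.2)) / 4 = 28.8/4 = 7.2
  Sample standard deviations s_i = √(s[i,i]):
  s(U) = √(9.7) = 3.1145
  s(V) = √(5.3) = 2.3022
  s(W) = √(7.2) = 2.6833

Step 3 — r_{ij} = s_{ij} / (s_i · s_j):
  r[U,U] = 1 (diagonal).
  r[U,V] = -3.85 / (3.1145 · 2.3022) = -3.85 / 7.1701 = -0.537
  r[U,W] = 3.95 / (3.1145 · 2.6833) = 3.95 / 8.357 = 0.4727
  r[V,V] = 1 (diagonal).
  r[V,W] = -2.1 / (2.3022 · 2.6833) = -2.1 / 6.1774 = -0.34
  r[W,W] = 1 (diagonal).

R is symmetric with unit diagonal. Assembling:

R = [[1, -0.537, 0.4727],
 [-0.537, 1, -0.34],
 [0.4727, -0.34, 1]]


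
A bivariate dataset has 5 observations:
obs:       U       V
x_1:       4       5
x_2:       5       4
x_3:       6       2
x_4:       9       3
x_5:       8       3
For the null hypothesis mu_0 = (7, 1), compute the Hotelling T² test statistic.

Step 1 — sample mean vector:
  mean(U) = (4 + 5 + 6 + 9 + 8) / 5 = 32/5 = 6.4
  mean(V) = (5 + 4 + 2 + 3 + 3) / 5 = 17/5 = 3.4
  x̄ = (6.4, 3.4),  deviation x̄ - mu_0 = (6.4, 3.4) - (7, 1) = (-0.6, 2.4).

Step 2 — sample covariance matrix, S[i,j] = (1/(n-1)) · Σ_k (x_{k,i} - mean_i) · (x_{k,j} - mean_j), divisor n-1 = 4:
  S[U,U] = ((-2.4)·(-2.4) + (-1.4)·(-1.4) + (-0.4)·(-0.4) + (2.6)·(2.6) + (1.6)·(1.6)) / 4 = 17.2/4 = 4.3
  S[U,V] = ((-2.4)·(1.6) + (-1.4)·(0.6) + (-0.4)·(-1.4) + (2.6)·(-0.4) + (1.6)·(-0.4)) / 4 = -5.8/4 = -1.45
  S[V,V] = ((1.6)·(1.6) + (0.6)·(0.6) + (-1.4)·(-1.4) + (-0.4)·(-0.4) + (-0.4)·(-0.4)) / 4 = 5.2/4 = 1.3
  S = [[4.3, -1.45],
 [-1.45, 1.3]].

Step 3 — invert S. det(S) = 4.3·1.3 - (-1.45)² = 3.4875.
  S^{-1} = (1/det) · [[d, -b], [-b, a]] = [[0.3728, 0.4158],
 [0.4158, 1.233]].

Step 4 — quadratic form (x̄ - mu_0)^T · S^{-1} · (x̄ - mu_0):
  S^{-1} · (x̄ - mu_0) = (0.7742, 2.7097),
  (x̄ - mu_0)^T · [...] = (-0.6)·(0.7742) + (2.4)·(2.7097) = 6.0387.

Step 5 — scale by n: T² = 5 · 6.0387 = 30.1935.

T² ≈ 30.1935


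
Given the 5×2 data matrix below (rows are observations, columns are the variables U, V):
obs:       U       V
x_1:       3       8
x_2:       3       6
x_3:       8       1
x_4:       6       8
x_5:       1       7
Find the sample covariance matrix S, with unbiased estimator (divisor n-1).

Step 1 — column means:
  mean(U) = (3 + 3 + 8 + 6 + 1) / 5 = 21/5 = 4.2
  mean(V) = (8 + 6 + 1 + 8 + 7) / 5 = 30/5 = 6

Step 2 — sample covariance S[i,j] = (1/(n-1)) · Σ_k (x_{k,i} - mean_i) · (x_{k,j} - mean_j), with n-1 = 4.
  S[U,U] = ((-1.2)·(-1.2) + (-1.2)·(-1.2) + (3.8)·(3.8) + (1.8)·(1.8) + (-3.2)·(-3.2)) / 4 = 30.8/4 = 7.7
  S[U,V] = ((-1.2)·(2) + (-1.2)·(0) + (3.8)·(-5) + (1.8)·(2) + (-3.2)·(1)) / 4 = -21/4 = -5.25
  S[V,V] = ((2)·(2) + (0)·(0) + (-5)·(-5) + (2)·(2) + (1)·(1)) / 4 = 34/4 = 8.5

S is symmetric (S[j,i] = S[i,j]). Assembling:

S = [[7.7, -5.25],
 [-5.25, 8.5]]


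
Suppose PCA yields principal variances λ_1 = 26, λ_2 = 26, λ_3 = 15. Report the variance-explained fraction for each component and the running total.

Step 1 — total variance = trace(Sigma) = Σ λ_i = 26 + 26 + 15 = 67.

Step 2 — fraction explained by component i = λ_i / Σ λ:
  PC1: 26/67 = 0.3881
  PC2: 26/67 = 0.3881
  PC3: 15/67 = 0.2239

Step 3 — cumulative fraction after k components = (λ_1 + ... + λ_k) / Σ λ:
  k = 1: 26/67 = 0.3881
  k = 2: (26 + 26)/67 = 52/67 = 0.7761
  k = 3: (26 + 26 + 15)/67 = 67/67 = 1

Summary (fraction, with percent):

explained: PC1 0.3881 (38.81%), PC2 0.3881 (38.81%), PC3 0.2239 (22.39%);  cumulative: 0.3881, 0.7761, 1


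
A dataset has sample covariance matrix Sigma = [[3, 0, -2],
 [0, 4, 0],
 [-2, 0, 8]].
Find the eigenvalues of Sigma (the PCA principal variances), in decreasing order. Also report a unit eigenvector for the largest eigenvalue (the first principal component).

Step 1 — characteristic polynomial p(λ) = det(λI - Sigma) = λ³ - tr·λ² + c_1·λ - det, where tr = trace, c_1 = sum of the principal 2×2 minors, det = det(Sigma):
  tr = 3 + 4 + 8 = 15,
  c_1 = (3·4 - (0)²) + (3·8 - (-2)²) + (4·8 - (0)²) = 12 + 20 + 32 = 64,
  det = 3·(4·8 - (0)²) - (0)·((0)·8 - (0)·(-2)) + (-2)·((0)·(0) - 4·(-2)) = 3·(32) - (0)·(0) + (-2)·(8) = 80.
  So p(λ) = λ³ - 15λ² + 64λ - 80.
Step 2 — look for an integer root (rational root theorem: any rational root is an integer divisor of 80). Testing λ = 4:
  p(4) = 64 - 240 + 256 - 80 = 0  ✓
  Dividing out (λ - 4): p(λ) = (λ - 4)(λ² - 11λ + 20).
Step 3 — remaining eigenvalues from the quadratic λ² - 11λ + 20 = 0:
  Δ = 11² - 4·20 = 121 - 80 = 41,  λ = (11 ± √41)/2 = (11 ± 6.4031)/2 ≈ 8.7016 or 2.2984.
  Sorted: λ_1 = 8.7016,  λ_2 = 4,  λ_3 = 2.2984  (check: sum = 15 = tr ✓).

Step 4 — unit eigenvector for λ_1 ≈ 8.7016: v spans the null space of (Sigma - λ_1 I), whose rows are
  r_1 = (-5.7016, 0, -2),  r_2 = (0, -4.7016, 0),  r_3 = (-2, 0, -0.7016).
  v is orthogonal to every row, so take v ∝ r_1 × r_2 = ((0)·(0) - (-2)·(-4.7016), (-2)·(0) - (-5.7016)·(0), (-5.7016)·(-4.7016) - (0)·(0)) ≈ (-9.4031, 0, 26.8062).
  Rescale (multiply by -1 so the first nonzero entry is positive): u = (9.4031, 0, -26.8062).
  ||u|| = √((9.4031)² + (0)² + (-26.8062)²) = √(806.9937) ≈ 28.4076,  v_1 = u/||u|| ≈ (0.331, 0, -0.9436) (||v_1|| = 1).

λ_1 = 8.7016,  λ_2 = 4,  λ_3 = 2.2984;  v_1 ≈ (0.331, 0, -0.9436)


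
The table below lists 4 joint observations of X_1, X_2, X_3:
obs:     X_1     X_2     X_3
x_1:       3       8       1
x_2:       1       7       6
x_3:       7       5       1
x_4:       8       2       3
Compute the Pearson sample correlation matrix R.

Step 1 — column means:
  mean(X_1) = (3 + 1 + 7 + 8) / 4 = 19/4 = 4.75
  mean(X_2) = (8 + 7 + 5 + 2) / 4 = 22/4 = 5.5
  mean(X_3) = (1 + 6 + 1 + 3) / 4 = 11/4 = 2.75

Step 2 — sample variances and covariances s[i,j] = (1/(n-1)) · Σ_k (x_{k,i} - mean_i) · (x_{k,j} - mean_j), with n-1 = 3:
  s[X_1,X_1] = ((-1.75)·(-1.75) + (-3.75)·(-3.75) + (2.25)·(2.25) + (3.25)·(3.25)) / 3 = 32.75/3 = 10.9167
  s[X_1,X_2] = ((-1.75)·(2.5) + (-3.75)·(1.5) + (2.25)·(-0.5) + (3.25)·(-3.5)) / 3 = -22.5/3 = -7.5
  s[X_1,X_3] = ((-1.75)·(-1.75) + (-3.75)·(3.25) + (2.25)·(-1.75) + (3.25)·(0.25)) / 3 = -12.25/3 = -4.0833
  s[X_2,X_2] = ((2.5)·(2.5) + (1.5)·(1.5) + (-0.5)·(-0.5) + (-3.5)·(-3.5)) / 3 = 21/3 = 7
  s[X_2,X_3] = ((2.5)·(-1.75) + (1.5)·(3.25) + (-0.5)·(-1.75) + (-3.5)·(0.25)) / 3 = 0.5/3 = 0.1667
  s[X_3,X_3] = ((-1.75)·(-1.75) + (3.25)·(3.25) + (-1.75)·(-1.75) + (0.25)·(0.25)) / 3 = 16.75/3 = 5.5833
  Sample standard deviations s_i = √(s[i,i]):
  s(X_1) = √(10.9167) = 3.304
  s(X_2) = √(7) = 2.6458
  s(X_3) = √(5.5833) = 2.3629

Step 3 — r_{ij} = s_{ij} / (s_i · s_j):
  r[X_1,X_1] = 1 (diagonal).
  r[X_1,X_2] = -7.5 / (3.304 · 2.6458) = -7.5 / 8.7417 = -0.858
  r[X_1,X_3] = -4.0833 / (3.304 · 2.3629) = -4.0833 / 7.8071 = -0.523
  r[X_2,X_2] = 1 (diagonal).
  r[X_2,X_3] = 0.1667 / (2.6458 · 2.3629) = 0.1667 / 6.2517 = 0.0267
  r[X_3,X_3] = 1 (diagonal).

R is symmetric with unit diagonal. Assembling:

R = [[1, -0.858, -0.523],
 [-0.858, 1, 0.0267],
 [-0.523, 0.0267, 1]]


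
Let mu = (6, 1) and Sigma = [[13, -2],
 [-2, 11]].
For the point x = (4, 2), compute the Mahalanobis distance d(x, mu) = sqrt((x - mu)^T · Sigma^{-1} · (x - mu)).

Step 1 — centre the observation: (x - mu) = (-2, 1).

Step 2 — invert Sigma. det(Sigma) = 13·11 - (-2)² = 139.
  Sigma^{-1} = (1/det) · [[d, -b], [-b, a]] = [[0.0791, 0.0144],
 [0.0144, 0.0935]].

Step 3 — form the quadratic (x - mu)^T · Sigma^{-1} · (x - mu):
  Sigma^{-1} · (x - mu) = (-0.1439, 0.0647).
  (x - mu)^T · [Sigma^{-1} · (x - mu)] = (-2)·(-0.1439) + (1)·(0.0647) = 0.3525.

Step 4 — take square root: d = √(0.3525) ≈ 0.5937.

d(x, mu) = √(0.3525) ≈ 0.5937


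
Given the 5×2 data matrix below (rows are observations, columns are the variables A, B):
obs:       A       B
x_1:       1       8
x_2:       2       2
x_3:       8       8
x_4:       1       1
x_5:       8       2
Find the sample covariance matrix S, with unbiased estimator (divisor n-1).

Step 1 — column means:
  mean(A) = (1 + 2 + 8 + 1 + 8) / 5 = 20/5 = 4
  mean(B) = (8 + 2 + 8 + 1 + 2) / 5 = 21/5 = 4.2

Step 2 — sample covariance S[i,j] = (1/(n-1)) · Σ_k (x_{k,i} - mean_i) · (x_{k,j} - mean_j), with n-1 = 4.
  S[A,A] = ((-3)·(-3) + (-2)·(-2) + (4)·(4) + (-3)·(-3) + (4)·(4)) / 4 = 54/4 = 13.5
  S[A,B] = ((-3)·(3.8) + (-2)·(-2.2) + (4)·(3.8) + (-3)·(-3.2) + (4)·(-2.2)) / 4 = 9/4 = 2.25
  S[B,B] = ((3.8)·(3.8) + (-2.2)·(-2.2) + (3.8)·(3.8) + (-3.2)·(-3.2) + (-2.2)·(-2.2)) / 4 = 48.8/4 = 12.2

S is symmetric (S[j,i] = S[i,j]). Assembling:

S = [[13.5, 2.25],
 [2.25, 12.2]]


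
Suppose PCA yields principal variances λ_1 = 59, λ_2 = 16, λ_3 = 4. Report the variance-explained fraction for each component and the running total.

Step 1 — total variance = trace(Sigma) = Σ λ_i = 59 + 16 + 4 = 79.

Step 2 — fraction explained by component i = λ_i / Σ λ:
  PC1: 59/79 = 0.7468
  PC2: 16/79 = 0.2025
  PC3: 4/79 = 0.0506

Step 3 — cumulative fraction after k components = (λ_1 + ... + λ_k) / Σ λ:
  k = 1: 59/79 = 0.7468
  k = 2: (59 + 16)/79 = 75/79 = 0.9494
  k = 3: (59 + 16 + 4)/79 = 79/79 = 1

Summary (fraction, with percent):

explained: PC1 0.7468 (74.68%), PC2 0.2025 (20.25%), PC3 0.0506 (5.06%);  cumulative: 0.7468, 0.9494, 1


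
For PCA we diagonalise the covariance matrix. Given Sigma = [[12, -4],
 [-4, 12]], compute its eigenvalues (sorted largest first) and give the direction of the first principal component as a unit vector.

Step 1 — characteristic polynomial of 2×2 Sigma:
  det(Sigma - λI) = λ² - trace · λ + det = 0.
  trace = 12 + 12 = 24, det = 12·12 - (-4)² = 128.
Step 2 — discriminant:
  Δ = trace² - 4·det = 576 - 512 = 64.
Step 3 — eigenvalues:
  λ = (trace ± √Δ)/2 = (24 ± 8)/2,
  λ_1 = 16,  λ_2 = 8.

Step 4 — unit eigenvector for λ_1: solve (Sigma - λ_1 I)v = 0. First row:
  (12 - 16)·v_x + (-4)·v_y = 0, i.e. (-4)·v_x + (-4)·v_y = 0,
  so v ∝ (b, λ_1 - a) = (-4, 4); multiply by -1 so the first entry is positive: u = (4, -4).
  ||u|| = √((4)² + (-4)²) = √(32) ≈ 5.6569,
  v_1 = u/||u|| ≈ (0.7071, -0.7071) (||v_1|| = 1).

λ_1 = 16,  λ_2 = 8;  v_1 ≈ (0.7071, -0.7071)


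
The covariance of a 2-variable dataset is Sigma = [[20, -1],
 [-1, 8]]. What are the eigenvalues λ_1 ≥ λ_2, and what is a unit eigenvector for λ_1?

Step 1 — characteristic polynomial of 2×2 Sigma:
  det(Sigma - λI) = λ² - trace · λ + det = 0.
  trace = 20 + 8 = 28, det = 20·8 - (-1)² = 159.
Step 2 — discriminant:
  Δ = trace² - 4·det = 784 - 636 = 148.
Step 3 — eigenvalues:
  λ = (trace ± √Δ)/2 = (28 ± 12.1655)/2,
  λ_1 = 20.0828,  λ_2 = 7.9172.

Step 4 — unit eigenvector for λ_1: solve (Sigma - λ_1 I)v = 0. First row:
  (20 - 20.0828)·v_x + (-1)·v_y = 0, i.e. (-0.0828)·v_x + (-1)·v_y = 0,
  so v ∝ (b, λ_1 - a) = (-1, 0.0828); multiply by -1 so the first entry is positive: u = (1, -0.0828).
  ||u|| = √((1)² + (-0.0828)²) = √(1.0068) ≈ 1.0034,
  v_1 = u/||u|| ≈ (0.9966, -0.0825) (||v_1|| = 1).

λ_1 = 20.0828,  λ_2 = 7.9172;  v_1 ≈ (0.9966, -0.0825)


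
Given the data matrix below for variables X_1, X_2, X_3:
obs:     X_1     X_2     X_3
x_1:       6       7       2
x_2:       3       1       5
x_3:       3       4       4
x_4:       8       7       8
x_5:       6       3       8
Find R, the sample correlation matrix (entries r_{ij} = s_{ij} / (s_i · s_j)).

Step 1 — column means:
  mean(X_1) = (6 + 3 + 3 + 8 + 6) / 5 = 26/5 = 5.2
  mean(X_2) = (7 + 1 + 4 + 7 + 3) / 5 = 22/5 = 4.4
  mean(X_3) = (2 + 5 + 4 + 8 + 8) / 5 = 27/5 = 5.4

Step 2 — sample variances and covariances s[i,j] = (1/(n-1)) · Σ_k (x_{k,i} - mean_i) · (x_{k,j} - mean_j), with n-1 = 4:
  s[X_1,X_1] = ((0.8)·(0.8) + (-2.2)·(-2.2) + (-2.2)·(-2.2) + (2.8)·(2.8) + (0.8)·(0.8)) / 4 = 18.8/4 = 4.7
  s[X_1,X_2] = ((0.8)·(2.6) + (-2.2)·(-3.4) + (-2.2)·(-0.4) + (2.8)·(2.6) + (0.8)·(-1.4)) / 4 = 16.6/4 = 4.15
  s[X_1,X_3] = ((0.8)·(-3.4) + (-2.2)·(-0.4) + (-2.2)·(-1.4) + (2.8)·(2.6) + (0.8)·(2.6)) / 4 = 10.6/4 = 2.65
  s[X_2,X_2] = ((2.6)·(2.6) + (-3.4)·(-3.4) + (-0.4)·(-0.4) + (2.6)·(2.6) + (-1.4)·(-1.4)) / 4 = 27.2/4 = 6.8
  s[X_2,X_3] = ((2.6)·(-3.4) + (-3.4)·(-0.4) + (-0.4)·(-1.4) + (2.6)·(2.6) + (-1.4)·(2.6)) / 4 = -3.8/4 = -0.95
  s[X_3,X_3] = ((-3.4)·(-3.4) + (-0.4)·(-0.4) + (-1.4)·(-1.4) + (2.6)·(2.6) + (2.6)·(2.6)) / 4 = 27.2/4 = 6.8
  Sample standard deviations s_i = √(s[i,i]):
  s(X_1) = √(4.7) = 2.1679
  s(X_2) = √(6.8) = 2.6077
  s(X_3) = √(6.8) = 2.6077

Step 3 — r_{ij} = s_{ij} / (s_i · s_j):
  r[X_1,X_1] = 1 (diagonal).
  r[X_1,X_2] = 4.15 / (2.1679 · 2.6077) = 4.15 / 5.6533 = 0.7341
  r[X_1,X_3] = 2.65 / (2.1679 · 2.6077) = 2.65 / 5.6533 = 0.4688
  r[X_2,X_2] = 1 (diagonal).
  r[X_2,X_3] = -0.95 / (2.6077 · 2.6077) = -0.95 / 6.8 = -0.1397
  r[X_3,X_3] = 1 (diagonal).

R is symmetric with unit diagonal. Assembling:

R = [[1, 0.7341, 0.4688],
 [0.7341, 1, -0.1397],
 [0.4688, -0.1397, 1]]


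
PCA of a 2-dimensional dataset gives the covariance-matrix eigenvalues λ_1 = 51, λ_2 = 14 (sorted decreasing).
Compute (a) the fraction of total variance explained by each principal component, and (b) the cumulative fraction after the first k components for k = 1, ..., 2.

Step 1 — total variance = trace(Sigma) = Σ λ_i = 51 + 14 = 65.

Step 2 — fraction explained by component i = λ_i / Σ λ:
  PC1: 51/65 = 0.7846
  PC2: 14/65 = 0.2154

Step 3 — cumulative fraction after k components = (λ_1 + ... + λ_k) / Σ λ:
  k = 1: 51/65 = 0.7846
  k = 2: (51 + 14)/65 = 65/65 = 1

Summary (fraction, with percent):

explained: PC1 0.7846 (78.46%), PC2 0.2154 (21.54%);  cumulative: 0.7846, 1


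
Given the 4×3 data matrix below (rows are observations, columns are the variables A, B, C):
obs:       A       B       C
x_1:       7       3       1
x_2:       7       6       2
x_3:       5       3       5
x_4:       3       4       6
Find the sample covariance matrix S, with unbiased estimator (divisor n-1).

Step 1 — column means:
  mean(A) = (7 + 7 + 5 + 3) / 4 = 22/4 = 5.5
  mean(B) = (3 + 6 + 3 + 4) / 4 = 16/4 = 4
  mean(C) = (1 + 2 + 5 + 6) / 4 = 14/4 = 3.5

Step 2 — sample covariance S[i,j] = (1/(n-1)) · Σ_k (x_{k,i} - mean_i) · (x_{k,j} - mean_j), with n-1 = 3.
  S[A,A] = ((1.5)·(1.5) + (1.5)·(1.5) + (-0.5)·(-0.5) + (-2.5)·(-2.5)) / 3 = 11/3 = 3.6667
  S[A,B] = ((1.5)·(-1) + (1.5)·(2) + (-0.5)·(-1) + (-2.5)·(0)) / 3 = 2/3 = 0.6667
  S[A,C] = ((1.5)·(-2.5) + (1.5)·(-1.5) + (-0.5)·(1.5) + (-2.5)·(2.5)) / 3 = -13/3 = -4.3333
  S[B,B] = ((-1)·(-1) + (2)·(2) + (-1)·(-1) + (0)·(0)) / 3 = 6/3 = 2
  S[B,C] = ((-1)·(-2.5) + (2)·(-1.5) + (-1)·(1.5) + (0)·(2.5)) / 3 = -2/3 = -0.6667
  S[C,C] = ((-2.5)·(-2.5) + (-1.5)·(-1.5) + (1.5)·(1.5) + (2.5)·(2.5)) / 3 = 17/3 = 5.6667

S is symmetric (S[j,i] = S[i,j]). Assembling:

S = [[3.6667, 0.6667, -4.3333],
 [0.6667, 2, -0.6667],
 [-4.3333, -0.6667, 5.6667]]


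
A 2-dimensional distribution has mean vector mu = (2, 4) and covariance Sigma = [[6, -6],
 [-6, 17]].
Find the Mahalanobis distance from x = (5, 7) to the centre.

Step 1 — centre the observation: (x - mu) = (3, 3).

Step 2 — invert Sigma. det(Sigma) = 6·17 - (-6)² = 66.
  Sigma^{-1} = (1/det) · [[d, -b], [-b, a]] = [[0.2576, 0.0909],
 [0.0909, 0.0909]].

Step 3 — form the quadratic (x - mu)^T · Sigma^{-1} · (x - mu):
  Sigma^{-1} · (x - mu) = (1.0455, 0.5455).
  (x - mu)^T · [Sigma^{-1} · (x - mu)] = (3)·(1.0455) + (3)·(0.5455) = 4.7727.

Step 4 — take square root: d = √(4.7727) ≈ 2.1847.

d(x, mu) = √(4.7727) ≈ 2.1847


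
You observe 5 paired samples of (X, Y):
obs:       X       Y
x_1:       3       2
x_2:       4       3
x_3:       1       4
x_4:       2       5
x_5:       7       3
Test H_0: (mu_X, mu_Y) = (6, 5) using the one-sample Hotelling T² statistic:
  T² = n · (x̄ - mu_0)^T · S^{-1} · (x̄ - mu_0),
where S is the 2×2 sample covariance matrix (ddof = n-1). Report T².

Step 1 — sample mean vector:
  mean(X) = (3 + 4 + 1 + 2 + 7) / 5 = 17/5 = 3.4
  mean(Y) = (2 + 3 + 4 + 5 + 3) / 5 = 17/5 = 3.4
  x̄ = (3.4, 3.4),  deviation x̄ - mu_0 = (3.4, 3.4) - (6, 5) = (-2.6, -1.6).

Step 2 — sample covariance matrix, S[i,j] = (1/(n-1)) · Σ_k (x_{k,i} - mean_i) · (x_{k,j} - mean_j), divisor n-1 = 4:
  S[X,X] = ((-0.4)·(-0.4) + (0.6)·(0.6) + (-2.4)·(-2.4) + (-1.4)·(-1.4) + (3.6)·(3.6)) / 4 = 21.2/4 = 5.3
  S[X,Y] = ((-0.4)·(-1.4) + (0.6)·(-0.4) + (-2.4)·(0.6) + (-1.4)·(1.6) + (3.6)·(-0.4)) / 4 = -4.8/4 = -1.2
  S[Y,Y] = ((-1.4)·(-1.4) + (-0.4)·(-0.4) + (0.6)·(0.6) + (1.6)·(1.6) + (-0.4)·(-0.4)) / 4 = 5.2/4 = 1.3
  S = [[5.3, -1.2],
 [-1.2, 1.3]].

Step 3 — invert S. det(S) = 5.3·1.3 - (-1.2)² = 5.45.
  S^{-1} = (1/det) · [[d, -b], [-b, a]] = [[0.2385, 0.2202],
 [0.2202, 0.9725]].

Step 4 — quadratic form (x̄ - mu_0)^T · S^{-1} · (x̄ - mu_0):
  S^{-1} · (x̄ - mu_0) = (-0.9725, -2.1284),
  (x̄ - mu_0)^T · [...] = (-2.6)·(-0.9725) + (-1.6)·(-2.1284) = 5.9339.

Step 5 — scale by n: T² = 5 · 5.9339 = 29.6697.

T² ≈ 29.6697


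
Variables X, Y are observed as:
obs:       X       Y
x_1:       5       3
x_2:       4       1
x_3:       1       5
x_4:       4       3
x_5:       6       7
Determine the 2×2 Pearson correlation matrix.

Step 1 — column means:
  mean(X) = (5 + 4 + 1 + 4 + 6) / 5 = 20/5 = 4
  mean(Y) = (3 + 1 + 5 + 3 + 7) / 5 = 19/5 = 3.8

Step 2 — sample variances and covariances s[i,j] = (1/(n-1)) · Σ_k (x_{k,i} - mean_i) · (x_{k,j} - mean_j), with n-1 = 4:
  s[X,X] = ((1)·(1) + (0)·(0) + (-3)·(-3) + (0)·(0) + (2)·(2)) / 4 = 14/4 = 3.5
  s[X,Y] = ((1)·(-0.8) + (0)·(-2.8) + (-3)·(1.2) + (0)·(-0.8) + (2)·(3.2)) / 4 = 2/4 = 0.5
  s[Y,Y] = ((-0.8)·(-0.8) + (-2.8)·(-2.8) + (1.2)·(1.2) + (-0.8)·(-0.8) + (3.2)·(3.2)) / 4 = 20.8/4 = 5.2
  Sample standard deviations s_i = √(s[i,i]):
  s(X) = √(3.5) = 1.8708
  s(Y) = √(5.2) = 2.2804

Step 3 — r_{ij} = s_{ij} / (s_i · s_j):
  r[X,X] = 1 (diagonal).
  r[X,Y] = 0.5 / (1.8708 · 2.2804) = 0.5 / 4.2661 = 0.1172
  r[Y,Y] = 1 (diagonal).

R is symmetric with unit diagonal. Assembling:

R = [[1, 0.1172],
 [0.1172, 1]]


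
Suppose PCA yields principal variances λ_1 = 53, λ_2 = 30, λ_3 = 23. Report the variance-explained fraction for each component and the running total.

Step 1 — total variance = trace(Sigma) = Σ λ_i = 53 + 30 + 23 = 106.

Step 2 — fraction explained by component i = λ_i / Σ λ:
  PC1: 53/106 = 0.5
  PC2: 30/106 = 0.283
  PC3: 23/106 = 0.217

Step 3 — cumulative fraction after k components = (λ_1 + ... + λ_k) / Σ λ:
  k = 1: 53/106 = 0.5
  k = 2: (53 + 30)/106 = 83/106 = 0.783
  k = 3: (53 + 30 + 23)/106 = 106/106 = 1

Summary (fraction, with percent):

explained: PC1 0.5 (50%), PC2 0.283 (28.3%), PC3 0.217 (21.7%);  cumulative: 0.5, 0.783, 1


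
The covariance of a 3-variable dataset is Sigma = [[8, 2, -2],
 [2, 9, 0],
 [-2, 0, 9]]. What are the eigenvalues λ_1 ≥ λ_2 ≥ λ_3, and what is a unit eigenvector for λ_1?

Step 1 — characteristic polynomial p(λ) = det(λI - Sigma) = λ³ - tr·λ² + c_1·λ - det, where tr = trace, c_1 = sum of the principal 2×2 minors, det = det(Sigma):
  tr = 8 + 9 + 9 = 26,
  c_1 = (8·9 - (2)²) + (8·9 - (-2)²) + (9·9 - (0)²) = 68 + 68 + 81 = 217,
  det = 8·(9·9 - (0)²) - (2)·((2)·9 - (0)·(-2)) + (-2)·((2)·(0) - 9·(-2)) = 8·(81) - (2)·(18) + (-2)·(18) = 576.
  So p(λ) = λ³ - 26λ² + 217λ - 576.
Step 2 — look for an integer root (rational root theorem: any rational root is an integer divisor of 576). Testing λ = 9:
  p(9) = 729 - 2106 + 1953 - 576 = 0  ✓
  Dividing out (λ - 9): p(λ) = (λ - 9)(λ² - 17λ + 64).
Step 3 — remaining eigenvalues from the quadratic λ² - 17λ + 64 = 0:
  Δ = 17² - 4·64 = 289 - 256 = 33,  λ = (17 ± √33)/2 = (17 ± 5.7446)/2 ≈ 11.3723 or 5.6277.
  Sorted: λ_1 = 11.3723,  λ_2 = 9,  λ_3 = 5.6277  (check: sum = 26 = tr ✓).

Step 4 — unit eigenvector for λ_1 ≈ 11.3723: v spans the null space of (Sigma - λ_1 I), whose rows are
  r_1 = (-3.3723, 2, -2),  r_2 = (2, -2.3723, 0),  r_3 = (-2, 0, -2.3723).
  v is orthogonal to every row, so take v ∝ r_1 × r_2 = ((2)·(0) - (-2)·(-2.3723), (-2)·(2) - (-3.3723)·(0), (-3.3723)·(-2.3723) - (2)·(2)) ≈ (-4.7446, -4, 4).
  Rescale (multiply by -1 so the first nonzero entry is positive): u = (4.7446, 4, -4).
  ||u|| = √((4.7446)² + (4)² + (-4)²) = √(54.5109) ≈ 7.3831,  v_1 = u/||u|| ≈ (0.6426, 0.5418, -0.5418) (||v_1|| = 1).

λ_1 = 11.3723,  λ_2 = 9,  λ_3 = 5.6277;  v_1 ≈ (0.6426, 0.5418, -0.5418)


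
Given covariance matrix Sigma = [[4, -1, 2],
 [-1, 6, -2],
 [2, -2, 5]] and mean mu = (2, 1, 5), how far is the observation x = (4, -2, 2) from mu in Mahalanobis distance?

Step 1 — centre the observation: (x - mu) = (2, -3, -3).

Step 2 — invert Sigma (cofactor / det for 3×3, or solve directly):
  Sigma^{-1} = [[0.3133, 0.012, -0.1205],
 [0.012, 0.1928, 0.0723],
 [-0.1205, 0.0723, 0.2771]].

Step 3 — form the quadratic (x - mu)^T · Sigma^{-1} · (x - mu):
  Sigma^{-1} · (x - mu) = (0.9518, -0.7711, -1.2892).
  (x - mu)^T · [Sigma^{-1} · (x - mu)] = (2)·(0.9518) + (-3)·(-0.7711) + (-3)·(-1.2892) = 8.0843.

Step 4 — take square root: d = √(8.0843) ≈ 2.8433.

d(x, mu) = √(8.0843) ≈ 2.8433


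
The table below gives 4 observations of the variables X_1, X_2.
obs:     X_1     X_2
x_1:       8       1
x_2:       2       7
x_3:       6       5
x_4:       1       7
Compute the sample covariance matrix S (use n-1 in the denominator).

Step 1 — column means:
  mean(X_1) = (8 + 2 + 6 + 1) / 4 = 17/4 = 4.25
  mean(X_2) = (1 + 7 + 5 + 7) / 4 = 20/4 = 5

Step 2 — sample covariance S[i,j] = (1/(n-1)) · Σ_k (x_{k,i} - mean_i) · (x_{k,j} - mean_j), with n-1 = 3.
  S[X_1,X_1] = ((3.75)·(3.75) + (-2.25)·(-2.25) + (1.75)·(1.75) + (-3.25)·(-3.25)) / 3 = 32.75/3 = 10.9167
  S[X_1,X_2] = ((3.75)·(-4) + (-2.25)·(2) + (1.75)·(0) + (-3.25)·(2)) / 3 = -26/3 = -8.6667
  S[X_2,X_2] = ((-4)·(-4) + (2)·(2) + (0)·(0) + (2)·(2)) / 3 = 24/3 = 8

S is symmetric (S[j,i] = S[i,j]). Assembling:

S = [[10.9167, -8.6667],
 [-8.6667, 8]]


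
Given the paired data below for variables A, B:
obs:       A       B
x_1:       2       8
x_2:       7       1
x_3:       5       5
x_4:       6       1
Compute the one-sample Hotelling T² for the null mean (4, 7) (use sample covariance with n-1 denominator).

Step 1 — sample mean vector:
  mean(A) = (2 + 7 + 5 + 6) / 4 = 20/4 = 5
  mean(B) = (8 + 1 + 5 + 1) / 4 = 15/4 = 3.75
  x̄ = (5, 3.75),  deviation x̄ - mu_0 = (5, 3.75) - (4, 7) = (1, -3.25).

Step 2 — sample covariance matrix, S[i,j] = (1/(n-1)) · Σ_k (x_{k,i} - mean_i) · (x_{k,j} - mean_j), divisor n-1 = 3:
  S[A,A] = ((-3)·(-3) + (2)·(2) + (0)·(0) + (1)·(1)) / 3 = 14/3 = 4.6667
  S[A,B] = ((-3)·(4.25) + (2)·(-2.75) + (0)·(1.25) + (1)·(-2.75)) / 3 = -21/3 = -7
  S[B,B] = ((4.25)·(4.25) + (-2.75)·(-2.75) + (1.25)·(1.25) + (-2.75)·(-2.75)) / 3 = 34.75/3 = 11.5833
  S = [[4.6667, -7],
 [-7, 11.5833]].

Step 3 — invert S. det(S) = 4.6667·11.5833 - (-7)² = 5.0556.
  S^{-1} = (1/det) · [[d, -b], [-b, a]] = [[2.2912, 1.3846],
 [1.3846, 0.9231]].

Step 4 — quadratic form (x̄ - mu_0)^T · S^{-1} · (x̄ - mu_0):
  S^{-1} · (x̄ - mu_0) = (-2.2088, -1.6154),
  (x̄ - mu_0)^T · [...] = (1)·(-2.2088) + (-3.25)·(-1.6154) = 3.0412.

Step 5 — scale by n: T² = 4 · 3.0412 = 12.1648.

T² ≈ 12.1648
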